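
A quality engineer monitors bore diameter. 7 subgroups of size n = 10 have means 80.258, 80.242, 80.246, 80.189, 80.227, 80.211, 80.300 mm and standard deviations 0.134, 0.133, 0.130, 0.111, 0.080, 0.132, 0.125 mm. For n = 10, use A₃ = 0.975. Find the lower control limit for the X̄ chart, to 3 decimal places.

X̄̄ = (80.258 + 80.242 + 80.246 + 80.189 + 80.227 + 80.211 + 80.300) / 7 = 80.2390
s̄ = (0.134 + 0.133 + 0.130 + 0.111 + 0.080 + 0.132 + 0.125) / 7 = 0.1207
LCL = X̄̄ − A₃·s̄ = 80.2390 − 0.975 × 0.1207 = 80.1213

80.121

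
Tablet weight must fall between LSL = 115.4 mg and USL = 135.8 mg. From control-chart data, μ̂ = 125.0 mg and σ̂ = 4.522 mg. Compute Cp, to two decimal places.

Cp = (USL − LSL) / (6σ̂) = (135.8 − 115.4) / (6 × 4.522) = 20.4000 / 27.1320 = 0.7519

0.75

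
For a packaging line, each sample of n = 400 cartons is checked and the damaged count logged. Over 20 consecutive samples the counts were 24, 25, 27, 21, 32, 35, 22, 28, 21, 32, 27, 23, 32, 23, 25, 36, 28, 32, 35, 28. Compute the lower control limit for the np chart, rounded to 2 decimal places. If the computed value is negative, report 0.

p̄ = Σdᵢ / (k·n) = 556 / (20 × 400) = 0.06950
LCL = np̄ − 3·√(np̄(1−p̄)) = 27.8000 − 3 × 5.0860 = 12.5419

12.54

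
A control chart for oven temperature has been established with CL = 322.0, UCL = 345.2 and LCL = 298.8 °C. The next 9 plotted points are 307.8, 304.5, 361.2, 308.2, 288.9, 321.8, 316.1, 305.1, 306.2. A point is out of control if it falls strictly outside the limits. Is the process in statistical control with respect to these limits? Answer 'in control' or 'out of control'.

out of control

Compare each point to [298.8, 345.2]: sample 3 = 361.2 > UCL; sample 5 = 288.9 < LCL.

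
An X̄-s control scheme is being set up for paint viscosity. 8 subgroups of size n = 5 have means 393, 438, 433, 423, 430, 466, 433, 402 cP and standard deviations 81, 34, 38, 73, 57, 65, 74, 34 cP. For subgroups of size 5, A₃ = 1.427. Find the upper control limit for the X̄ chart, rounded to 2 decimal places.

X̄̄ = (393 + 438 + 433 + 423 + 430 + 466 + 433 + 402) / 8 = 427.2500
s̄ = (81 + 34 + 38 + 73 + 57 + 65 + 74 + 34) / 8 = 57.0000
UCL = X̄̄ + A₃·s̄ = 427.2500 + 1.427 × 57.0000 = 508.5890

508.59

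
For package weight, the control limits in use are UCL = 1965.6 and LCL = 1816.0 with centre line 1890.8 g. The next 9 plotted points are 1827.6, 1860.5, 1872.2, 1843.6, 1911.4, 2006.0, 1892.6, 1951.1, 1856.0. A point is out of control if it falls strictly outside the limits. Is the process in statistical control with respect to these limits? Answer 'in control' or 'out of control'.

Compare each point to [1816.0, 1965.6]: sample 6 = 2006.0 > UCL.

out of control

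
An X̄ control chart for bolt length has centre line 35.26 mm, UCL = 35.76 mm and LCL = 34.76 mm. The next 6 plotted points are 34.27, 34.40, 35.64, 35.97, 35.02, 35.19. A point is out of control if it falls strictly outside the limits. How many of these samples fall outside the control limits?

3

Compare each point to [34.76, 35.76]: sample 1 = 34.27 < LCL; sample 2 = 34.40 < LCL; sample 4 = 35.97 > UCL.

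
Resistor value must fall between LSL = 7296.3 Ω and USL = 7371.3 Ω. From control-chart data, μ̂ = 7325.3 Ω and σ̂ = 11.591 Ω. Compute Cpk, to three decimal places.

0.834

Cpu = (USL − μ̂) / (3σ̂) = (7371.3 − 7325.3) / (3 × 11.591) = 1.3229; Cpl = (μ̂ − LSL) / (3σ̂) = (7325.3 − 7296.3) / (3 × 11.591) = 0.8340; Cpk = min(Cpu, Cpl) = 0.8340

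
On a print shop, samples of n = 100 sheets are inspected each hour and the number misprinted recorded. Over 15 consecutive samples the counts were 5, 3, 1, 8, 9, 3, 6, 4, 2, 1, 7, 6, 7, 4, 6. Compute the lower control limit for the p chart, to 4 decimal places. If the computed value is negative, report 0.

p̄ = Σdᵢ / (k·n) = 72 / (15 × 100) = 0.04800
LCL = p̄ − 3·√(p̄(1−p̄)/n) = 0.04800 − 3 × 0.02138 = -0.01613 → 0 (negative, so LCL = 0)

0.0000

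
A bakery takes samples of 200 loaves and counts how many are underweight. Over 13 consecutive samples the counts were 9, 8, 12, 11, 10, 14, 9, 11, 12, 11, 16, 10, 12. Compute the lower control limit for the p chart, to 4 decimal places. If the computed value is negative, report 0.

0.0071

p̄ = Σdᵢ / (k·n) = 145 / (13 × 200) = 0.05577
LCL = p̄ − 3·√(p̄(1−p̄)/n) = 0.05577 − 3 × 0.01623 = 0.00709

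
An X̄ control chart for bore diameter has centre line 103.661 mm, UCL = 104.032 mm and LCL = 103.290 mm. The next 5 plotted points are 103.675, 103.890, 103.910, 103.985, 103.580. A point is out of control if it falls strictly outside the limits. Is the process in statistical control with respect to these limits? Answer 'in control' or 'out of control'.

in control

All 5 points lie within [103.290, 104.032].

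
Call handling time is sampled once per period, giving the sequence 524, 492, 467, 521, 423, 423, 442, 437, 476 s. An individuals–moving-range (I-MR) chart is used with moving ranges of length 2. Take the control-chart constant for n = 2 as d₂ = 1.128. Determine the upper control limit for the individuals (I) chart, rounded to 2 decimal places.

557.65

X̄ = (524 + 492 + 467 + 521 + 423 + 423 + 442 + 437 + 476) / 9 = 467.2222
Moving ranges: 32, 25, 54, 98, 0, 19, 5, 39; M̄R̄ = 272.0000 / 8 = 34.0000
UCL = X̄ + 3·M̄R̄/d₂ = 467.2222 + 3 × 34.0000 / 1.128 = 557.6478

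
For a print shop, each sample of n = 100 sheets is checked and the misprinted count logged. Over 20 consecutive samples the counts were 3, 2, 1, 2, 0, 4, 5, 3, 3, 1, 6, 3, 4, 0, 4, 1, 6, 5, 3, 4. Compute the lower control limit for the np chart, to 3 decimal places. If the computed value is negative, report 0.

0.000

p̄ = Σdᵢ / (k·n) = 60 / (20 × 100) = 0.03000
LCL = np̄ − 3·√(np̄(1−p̄)) = 3.0000 − 3 × 1.7059 = -2.1176 → 0 (negative, so LCL = 0)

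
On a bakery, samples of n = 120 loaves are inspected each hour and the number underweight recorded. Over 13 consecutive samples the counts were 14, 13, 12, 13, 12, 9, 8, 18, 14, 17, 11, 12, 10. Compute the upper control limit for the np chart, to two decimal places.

p̄ = Σdᵢ / (k·n) = 163 / (13 × 120) = 0.10449
UCL = np̄ + 3·√(np̄(1−p̄)) = 12.5385 + 3 × √(12.5385×0.89551) = 12.5385 + 3 × 3.3509 = 22.5911

22.59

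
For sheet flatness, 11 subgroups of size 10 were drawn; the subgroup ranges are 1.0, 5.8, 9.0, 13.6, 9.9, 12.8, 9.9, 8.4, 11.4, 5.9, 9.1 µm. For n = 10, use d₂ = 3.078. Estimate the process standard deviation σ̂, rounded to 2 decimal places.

R̄ = (1.0 + 5.8 + 9.0 + 13.6 + 9.9 + 12.8 + 9.9 + 8.4 + 11.4 + 5.9 + 9.1) / 11 = 8.8000
σ̂ = R̄ / d₂ = 8.8000 / 3.078 = 2.8590

2.86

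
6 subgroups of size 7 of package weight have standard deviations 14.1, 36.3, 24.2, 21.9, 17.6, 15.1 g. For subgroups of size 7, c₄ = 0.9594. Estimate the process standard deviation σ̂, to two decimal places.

s̄ = (14.1 + 36.3 + 24.2 + 21.9 + 17.6 + 15.1) / 6 = 21.5333
σ̂ = s̄ / c₄ = 21.5333 / 0.9594 = 22.4446

22.44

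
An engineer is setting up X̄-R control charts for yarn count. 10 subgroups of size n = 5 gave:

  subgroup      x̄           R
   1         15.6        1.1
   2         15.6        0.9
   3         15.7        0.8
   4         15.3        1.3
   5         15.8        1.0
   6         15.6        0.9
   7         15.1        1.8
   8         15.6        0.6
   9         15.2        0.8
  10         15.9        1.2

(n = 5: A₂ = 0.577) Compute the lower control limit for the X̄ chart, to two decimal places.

X̄̄ = (15.6 + 15.6 + 15.7 + 15.3 + 15.8 + 15.6 + 15.1 + 15.6 + 15.2 + 15.9) / 10 = 155.4000 / 10 = 15.5400
R̄ = (1.1 + 0.9 + 0.8 + 1.3 + 1.0 + 0.9 + 1.8 + 0.6 + 0.8 + 1.2) / 10 = 10.4000 / 10 = 1.0400
LCL = X̄̄ − A₂·R̄ = 15.5400 − 0.577 × 1.0400 = 14.9399

14.94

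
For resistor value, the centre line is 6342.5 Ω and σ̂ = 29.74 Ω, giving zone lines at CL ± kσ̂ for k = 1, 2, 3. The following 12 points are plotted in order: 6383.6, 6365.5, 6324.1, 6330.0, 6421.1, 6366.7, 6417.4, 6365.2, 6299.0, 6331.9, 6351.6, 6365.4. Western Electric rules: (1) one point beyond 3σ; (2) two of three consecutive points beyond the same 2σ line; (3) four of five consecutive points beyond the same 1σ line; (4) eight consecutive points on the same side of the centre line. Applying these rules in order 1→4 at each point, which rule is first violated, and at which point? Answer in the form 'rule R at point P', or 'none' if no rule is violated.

rule 2 at point 7

Zone of each point (C = within 1σ̂, B = 1σ̂–2σ̂, A = 2σ̂–3σ̂, * = beyond 3σ̂; sign = side of CL): 1:+B, 2:+C, 3:-C, 4:-C, 5:+A, 6:+C, 7:+A, 8:+C, 9:-B, 10:-C, 11:+C, 12:+C
Rule 2 (two of three consecutive points beyond the same 2σ limit) is satisfied at point 7.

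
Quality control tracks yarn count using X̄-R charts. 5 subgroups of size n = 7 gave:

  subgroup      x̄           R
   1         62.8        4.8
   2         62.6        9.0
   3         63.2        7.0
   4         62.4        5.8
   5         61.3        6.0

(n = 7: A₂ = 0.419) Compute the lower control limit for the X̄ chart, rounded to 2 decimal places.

59.73

X̄̄ = (62.8 + 62.6 + 63.2 + 62.4 + 61.3) / 5 = 312.3000 / 5 = 62.4600
R̄ = (4.8 + 9.0 + 7.0 + 5.8 + 6.0) / 5 = 32.6000 / 5 = 6.5200
LCL = X̄̄ − A₂·R̄ = 62.4600 − 0.419 × 6.5200 = 59.7281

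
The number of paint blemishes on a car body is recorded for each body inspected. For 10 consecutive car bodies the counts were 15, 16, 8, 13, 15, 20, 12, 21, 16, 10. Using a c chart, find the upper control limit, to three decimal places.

c̄ = (15 + 16 + 8 + 13 + 15 + 20 + 12 + 21 + 16 + 10) / 10 = 146 / 10 = 14.6000
UCL = c̄ + 3√c̄ = 14.6000 + 3 × √14.6000 = 14.6000 + 3 × 3.8210 = 26.0630

26.063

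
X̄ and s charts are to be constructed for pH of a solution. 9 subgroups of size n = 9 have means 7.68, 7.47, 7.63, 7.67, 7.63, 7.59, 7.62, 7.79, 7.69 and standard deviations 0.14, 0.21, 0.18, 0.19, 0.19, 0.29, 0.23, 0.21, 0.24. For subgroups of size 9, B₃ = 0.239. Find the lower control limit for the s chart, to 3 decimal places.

0.050

s̄ = (0.14 + 0.21 + 0.18 + 0.19 + 0.19 + 0.29 + 0.23 + 0.21 + 0.24) / 9 = 0.2089
LCL_s = B₃·s̄ = 0.239 × 0.2089 = 0.0499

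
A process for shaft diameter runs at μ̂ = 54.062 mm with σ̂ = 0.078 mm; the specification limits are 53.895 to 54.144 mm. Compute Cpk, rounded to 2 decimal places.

0.35

Cpu = (USL − μ̂) / (3σ̂) = (54.144 − 54.062) / (3 × 0.078) = 0.3504; Cpl = (μ̂ − LSL) / (3σ̂) = (54.062 − 53.895) / (3 × 0.078) = 0.7137; Cpk = min(Cpu, Cpl) = 0.3504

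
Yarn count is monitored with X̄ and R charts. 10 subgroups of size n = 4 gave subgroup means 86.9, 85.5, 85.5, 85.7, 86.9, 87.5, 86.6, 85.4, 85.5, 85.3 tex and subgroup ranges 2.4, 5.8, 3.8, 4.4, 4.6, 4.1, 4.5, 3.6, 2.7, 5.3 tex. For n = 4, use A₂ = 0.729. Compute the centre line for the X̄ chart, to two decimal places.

X̄̄ = (86.9 + 85.5 + 85.5 + 85.7 + 86.9 + 87.5 + 86.6 + 85.4 + 85.5 + 85.3) / 10 = 860.8000 / 10 = 86.0800
CL = X̄̄ = 86.0800

86.08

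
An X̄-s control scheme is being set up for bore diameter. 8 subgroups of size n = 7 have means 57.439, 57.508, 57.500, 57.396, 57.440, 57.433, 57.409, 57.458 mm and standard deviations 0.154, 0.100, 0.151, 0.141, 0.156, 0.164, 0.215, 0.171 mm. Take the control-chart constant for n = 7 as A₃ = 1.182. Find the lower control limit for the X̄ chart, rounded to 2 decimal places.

57.26

X̄̄ = (57.439 + 57.508 + 57.500 + 57.396 + 57.440 + 57.433 + 57.409 + 57.458) / 8 = 57.4479
s̄ = (0.154 + 0.100 + 0.151 + 0.141 + 0.156 + 0.164 + 0.215 + 0.171) / 8 = 0.1565
LCL = X̄̄ − A₃·s̄ = 57.4479 − 1.182 × 0.1565 = 57.2629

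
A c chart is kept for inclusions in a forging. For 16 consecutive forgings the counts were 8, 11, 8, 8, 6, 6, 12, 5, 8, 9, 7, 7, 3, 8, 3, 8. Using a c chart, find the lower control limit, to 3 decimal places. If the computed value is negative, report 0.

0.000

c̄ = (8 + 11 + 8 + 8 + 6 + 6 + 12 + 5 + 8 + 9 + 7 + 7 + 3 + 8 + 3 + 8) / 16 = 117 / 16 = 7.3125
LCL = c̄ − 3√c̄ = 7.3125 − 3 × 2.7042 = -0.8000 → 0 (cannot be negative)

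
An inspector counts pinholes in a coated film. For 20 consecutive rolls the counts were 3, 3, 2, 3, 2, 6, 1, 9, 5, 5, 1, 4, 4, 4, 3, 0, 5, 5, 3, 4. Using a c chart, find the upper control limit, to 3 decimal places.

c̄ = (3 + 3 + 2 + 3 + 2 + 6 + 1 + 9 + 5 + 5 + 1 + 4 + 4 + 4 + 3 + 0 + 5 + 5 + 3 + 4) / 20 = 72 / 20 = 3.6000
UCL = c̄ + 3√c̄ = 3.6000 + 3 × √3.6000 = 3.6000 + 3 × 1.8974 = 9.2921

9.292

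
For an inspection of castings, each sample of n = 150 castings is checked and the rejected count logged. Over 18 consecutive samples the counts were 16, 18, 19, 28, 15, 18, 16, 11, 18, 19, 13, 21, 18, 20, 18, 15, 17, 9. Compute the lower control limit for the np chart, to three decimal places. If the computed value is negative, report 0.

p̄ = Σdᵢ / (k·n) = 309 / (18 × 150) = 0.11444
LCL = np̄ − 3·√(np̄(1−p̄)) = 17.1667 − 3 × 3.8990 = 5.4697

5.470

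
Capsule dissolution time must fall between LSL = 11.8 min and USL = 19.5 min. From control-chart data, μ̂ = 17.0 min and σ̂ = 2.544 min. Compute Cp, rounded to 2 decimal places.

Cp = (USL − LSL) / (6σ̂) = (19.5 − 11.8) / (6 × 2.544) = 7.7000 / 15.2640 = 0.5045

0.50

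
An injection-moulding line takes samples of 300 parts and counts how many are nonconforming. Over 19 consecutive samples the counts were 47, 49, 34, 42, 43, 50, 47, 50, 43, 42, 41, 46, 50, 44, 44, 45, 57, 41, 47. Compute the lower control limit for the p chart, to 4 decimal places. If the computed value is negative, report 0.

0.0892

p̄ = Σdᵢ / (k·n) = 862 / (19 × 300) = 0.15123
LCL = p̄ − 3·√(p̄(1−p̄)/n) = 0.15123 − 3 × 0.02068 = 0.08917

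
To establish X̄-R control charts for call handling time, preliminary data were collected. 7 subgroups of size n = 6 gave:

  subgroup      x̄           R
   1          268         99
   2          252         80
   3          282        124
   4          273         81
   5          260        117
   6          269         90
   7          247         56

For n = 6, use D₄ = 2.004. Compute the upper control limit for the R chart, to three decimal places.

R̄ = (99 + 80 + 124 + 81 + 117 + 90 + 56) / 7 = 647.0000 / 7 = 92.4286
UCL_R = D₄·R̄ = 2.004 × 92.4286 = 185.2269

185.227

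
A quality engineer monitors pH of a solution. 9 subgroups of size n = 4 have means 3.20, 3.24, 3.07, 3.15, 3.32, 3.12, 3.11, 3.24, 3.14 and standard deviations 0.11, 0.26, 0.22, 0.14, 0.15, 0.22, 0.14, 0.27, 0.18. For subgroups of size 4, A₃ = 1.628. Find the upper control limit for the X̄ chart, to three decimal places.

X̄̄ = (3.20 + 3.24 + 3.07 + 3.15 + 3.32 + 3.12 + 3.11 + 3.24 + 3.14) / 9 = 3.1767
s̄ = (0.11 + 0.26 + 0.22 + 0.14 + 0.15 + 0.22 + 0.14 + 0.27 + 0.18) / 9 = 0.1878
UCL = X̄̄ + A₃·s̄ = 3.1767 + 1.628 × 0.1878 = 3.4824

3.482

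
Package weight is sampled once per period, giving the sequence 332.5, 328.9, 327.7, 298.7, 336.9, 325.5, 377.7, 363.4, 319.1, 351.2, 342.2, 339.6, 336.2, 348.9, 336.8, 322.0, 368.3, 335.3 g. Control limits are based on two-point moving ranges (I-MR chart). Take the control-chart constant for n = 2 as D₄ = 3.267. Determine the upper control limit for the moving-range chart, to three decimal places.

69.222

Moving ranges: 3.6, 1.2, 29.0, 38.2, 11.4, 52.2, 14.3, 44.3, 32.1, 9.0, 2.6, 3.4, 12.7, 12.1, 14.8, 46.3, 33.0; M̄R̄ = 360.2000 / 17 = 21.1882
UCL_MR = D₄·M̄R̄ = 3.267 × 21.1882 = 69.2220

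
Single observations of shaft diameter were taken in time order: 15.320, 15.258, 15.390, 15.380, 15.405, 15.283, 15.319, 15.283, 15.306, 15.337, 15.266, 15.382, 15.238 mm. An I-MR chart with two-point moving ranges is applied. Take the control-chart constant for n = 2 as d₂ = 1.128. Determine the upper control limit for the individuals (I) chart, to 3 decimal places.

15.500

X̄ = (15.320 + 15.258 + 15.390 + 15.380 + 15.405 + 15.283 + 15.319 + 15.283 + 15.306 + 15.337 + 15.266 + 15.382 + 15.238) / 13 = 15.3205
Moving ranges: 0.062, 0.132, 0.010, 0.025, 0.122, 0.036, 0.036, 0.023, 0.031, 0.071, 0.116, 0.144; M̄R̄ = 0.8080 / 12 = 0.0673
UCL = X̄ + 3·M̄R̄/d₂ = 15.3205 + 3 × 0.0673 / 1.128 = 15.4996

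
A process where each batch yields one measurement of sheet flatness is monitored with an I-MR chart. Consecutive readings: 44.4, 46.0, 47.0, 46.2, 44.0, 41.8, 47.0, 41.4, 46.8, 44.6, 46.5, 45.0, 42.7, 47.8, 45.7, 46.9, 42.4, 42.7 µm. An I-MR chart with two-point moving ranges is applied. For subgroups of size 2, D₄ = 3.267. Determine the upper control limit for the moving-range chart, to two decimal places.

8.67

Moving ranges: 1.6, 1.0, 0.8, 2.2, 2.2, 5.2, 5.6, 5.4, 2.2, 1.9, 1.5, 2.3, 5.1, 2.1, 1.2, 4.5, 0.3; M̄R̄ = 45.1000 / 17 = 2.6529
UCL_MR = D₄·M̄R̄ = 3.267 × 2.6529 = 8.6672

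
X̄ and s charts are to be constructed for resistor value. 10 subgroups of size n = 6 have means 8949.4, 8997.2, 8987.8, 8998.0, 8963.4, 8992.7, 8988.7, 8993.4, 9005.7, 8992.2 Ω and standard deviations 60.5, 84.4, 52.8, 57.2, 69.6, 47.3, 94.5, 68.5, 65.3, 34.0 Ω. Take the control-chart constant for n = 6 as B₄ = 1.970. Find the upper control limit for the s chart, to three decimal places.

s̄ = (60.5 + 84.4 + 52.8 + 57.2 + 69.6 + 47.3 + 94.5 + 68.5 + 65.3 + 34.0) / 10 = 63.4100
UCL_s = B₄·s̄ = 1.970 × 63.4100 = 124.9177

124.918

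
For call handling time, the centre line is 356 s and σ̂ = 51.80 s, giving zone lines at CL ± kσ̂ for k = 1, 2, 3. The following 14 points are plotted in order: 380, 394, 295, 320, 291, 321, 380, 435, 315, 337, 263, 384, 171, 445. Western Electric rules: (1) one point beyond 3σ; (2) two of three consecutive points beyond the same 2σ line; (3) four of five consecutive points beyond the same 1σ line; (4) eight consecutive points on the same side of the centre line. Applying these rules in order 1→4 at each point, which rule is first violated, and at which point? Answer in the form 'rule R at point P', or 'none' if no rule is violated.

Zone of each point (C = within 1σ̂, B = 1σ̂–2σ̂, A = 2σ̂–3σ̂, * = beyond 3σ̂; sign = side of CL): 1:+C, 2:+C, 3:-B, 4:-C, 5:-B, 6:-C, 7:+C, 8:+B, 9:-C, 10:-C, 11:-B, 12:+C, 13:-*, 14:+B
Rule 1 (one point beyond the 3σ limits) is satisfied at point 13.

rule 1 at point 13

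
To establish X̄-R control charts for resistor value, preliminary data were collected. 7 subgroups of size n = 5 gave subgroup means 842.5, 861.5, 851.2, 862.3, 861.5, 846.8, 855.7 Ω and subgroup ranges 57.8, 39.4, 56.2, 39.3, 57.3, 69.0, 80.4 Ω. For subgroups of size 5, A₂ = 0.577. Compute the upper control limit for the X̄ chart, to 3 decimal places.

887.422

X̄̄ = (842.5 + 861.5 + 851.2 + 862.3 + 861.5 + 846.8 + 855.7) / 7 = 5981.5000 / 7 = 854.5000
R̄ = (57.8 + 39.4 + 56.2 + 39.3 + 57.3 + 69.0 + 80.4) / 7 = 399.4000 / 7 = 57.0571
UCL = X̄̄ + A₂·R̄ = 854.5000 + 0.577 × 57.0571 = 887.4220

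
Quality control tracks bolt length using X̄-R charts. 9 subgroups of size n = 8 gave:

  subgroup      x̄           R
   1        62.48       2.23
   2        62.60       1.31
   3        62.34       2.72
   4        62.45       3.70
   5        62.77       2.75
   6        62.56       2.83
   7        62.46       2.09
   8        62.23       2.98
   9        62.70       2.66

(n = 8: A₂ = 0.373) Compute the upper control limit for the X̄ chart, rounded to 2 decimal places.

X̄̄ = (62.48 + 62.60 + 62.34 + 62.45 + 62.77 + 62.56 + 62.46 + 62.23 + 62.70) / 9 = 562.5900 / 9 = 62.5100
R̄ = (2.23 + 1.31 + 2.72 + 3.70 + 2.75 + 2.83 + 2.09 + 2.98 + 2.66) / 9 = 23.2700 / 9 = 2.5856
UCL = X̄̄ + A₂·R̄ = 62.5100 + 0.373 × 2.5856 = 63.4744

63.47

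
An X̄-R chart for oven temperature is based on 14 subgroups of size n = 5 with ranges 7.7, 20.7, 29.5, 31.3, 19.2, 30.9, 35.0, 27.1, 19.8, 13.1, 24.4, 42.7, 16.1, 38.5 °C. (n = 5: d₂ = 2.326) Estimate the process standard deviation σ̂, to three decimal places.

10.932

R̄ = (7.7 + 20.7 + 29.5 + 31.3 + 19.2 + 30.9 + 35.0 + 27.1 + 19.8 + 13.1 + 24.4 + 42.7 + 16.1 + 38.5) / 14 = 25.4286
σ̂ = R̄ / d₂ = 25.4286 / 2.326 = 10.9323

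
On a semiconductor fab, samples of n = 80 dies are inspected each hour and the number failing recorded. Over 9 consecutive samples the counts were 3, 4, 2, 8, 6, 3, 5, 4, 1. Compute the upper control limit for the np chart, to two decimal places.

p̄ = Σdᵢ / (k·n) = 36 / (9 × 80) = 0.05000
UCL = np̄ + 3·√(np̄(1−p̄)) = 4.0000 + 3 × √(4.0000×0.95000) = 4.0000 + 3 × 1.9494 = 9.8481

9.85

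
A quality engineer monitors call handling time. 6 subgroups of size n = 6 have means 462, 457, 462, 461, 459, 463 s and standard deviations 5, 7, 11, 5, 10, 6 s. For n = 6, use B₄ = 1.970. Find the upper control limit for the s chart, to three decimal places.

14.447

s̄ = (5 + 7 + 11 + 5 + 10 + 6) / 6 = 7.3333
UCL_s = B₄·s̄ = 1.970 × 7.3333 = 14.4467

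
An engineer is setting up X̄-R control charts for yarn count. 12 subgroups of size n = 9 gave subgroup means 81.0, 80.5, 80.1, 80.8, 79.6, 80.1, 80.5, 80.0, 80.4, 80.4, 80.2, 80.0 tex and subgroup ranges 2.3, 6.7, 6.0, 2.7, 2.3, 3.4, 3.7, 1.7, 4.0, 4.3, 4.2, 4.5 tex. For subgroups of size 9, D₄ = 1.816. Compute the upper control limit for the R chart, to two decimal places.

R̄ = (2.3 + 6.7 + 6.0 + 2.7 + 2.3 + 3.4 + 3.7 + 1.7 + 4.0 + 4.3 + 4.2 + 4.5) / 12 = 45.8000 / 12 = 3.8167
UCL_R = D₄·R̄ = 1.816 × 3.8167 = 6.9311

6.93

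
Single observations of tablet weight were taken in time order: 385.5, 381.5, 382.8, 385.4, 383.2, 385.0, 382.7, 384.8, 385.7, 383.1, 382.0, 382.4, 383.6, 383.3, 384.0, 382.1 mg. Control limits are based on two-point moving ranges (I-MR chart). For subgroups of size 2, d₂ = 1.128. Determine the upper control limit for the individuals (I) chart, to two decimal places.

X̄ = (385.5 + 381.5 + 382.8 + 385.4 + 383.2 + 385.0 + 382.7 + 384.8 + 385.7 + 383.1 + 382.0 + 382.4 + 383.6 + 383.3 + 384.0 + 382.1) / 16 = 383.5688
Moving ranges: 4.0, 1.3, 2.6, 2.2, 1.8, 2.3, 2.1, 0.9, 2.6, 1.1, 0.4, 1.2, 0.3, 0.7, 1.9; M̄R̄ = 25.4000 / 15 = 1.6933
UCL = X̄ + 3·M̄R̄/d₂ = 383.5688 + 3 × 1.6933 / 1.128 = 388.0723

388.07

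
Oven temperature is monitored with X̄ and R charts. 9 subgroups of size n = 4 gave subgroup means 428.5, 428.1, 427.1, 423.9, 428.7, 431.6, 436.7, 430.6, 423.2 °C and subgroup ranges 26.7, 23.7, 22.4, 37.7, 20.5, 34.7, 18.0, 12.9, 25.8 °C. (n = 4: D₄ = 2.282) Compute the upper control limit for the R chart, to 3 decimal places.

56.391

R̄ = (26.7 + 23.7 + 22.4 + 37.7 + 20.5 + 34.7 + 18.0 + 12.9 + 25.8) / 9 = 222.4000 / 9 = 24.7111
UCL_R = D₄·R̄ = 2.282 × 24.7111 = 56.3908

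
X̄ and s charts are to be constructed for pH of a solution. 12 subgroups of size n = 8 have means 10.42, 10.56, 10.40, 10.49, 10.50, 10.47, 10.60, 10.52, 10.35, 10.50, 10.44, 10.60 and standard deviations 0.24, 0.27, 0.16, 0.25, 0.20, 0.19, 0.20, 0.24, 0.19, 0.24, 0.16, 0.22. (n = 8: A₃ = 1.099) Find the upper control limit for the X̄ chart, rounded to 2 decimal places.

X̄̄ = (10.42 + 10.56 + 10.40 + 10.49 + 10.50 + 10.47 + 10.60 + 10.52 + 10.35 + 10.50 + 10.44 + 10.60) / 12 = 10.4875
s̄ = (0.24 + 0.27 + 0.16 + 0.25 + 0.20 + 0.19 + 0.20 + 0.24 + 0.19 + 0.24 + 0.16 + 0.22) / 12 = 0.2133
UCL = X̄̄ + A₃·s̄ = 10.4875 + 1.099 × 0.2133 = 10.7220

10.72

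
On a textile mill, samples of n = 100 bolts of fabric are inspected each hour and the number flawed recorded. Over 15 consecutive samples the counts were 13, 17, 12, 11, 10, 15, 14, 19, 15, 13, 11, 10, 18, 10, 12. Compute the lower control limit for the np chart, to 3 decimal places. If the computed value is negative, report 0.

p̄ = Σdᵢ / (k·n) = 200 / (15 × 100) = 0.13333
LCL = np̄ − 3·√(np̄(1−p̄)) = 13.3333 − 3 × 3.3993 = 3.1353

3.135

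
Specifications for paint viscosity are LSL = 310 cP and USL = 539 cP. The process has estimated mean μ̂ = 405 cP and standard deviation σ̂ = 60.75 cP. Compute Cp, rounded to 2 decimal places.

Cp = (USL − LSL) / (6σ̂) = (539 − 310) / (6 × 60.75) = 229.0000 / 364.5000 = 0.6283

0.63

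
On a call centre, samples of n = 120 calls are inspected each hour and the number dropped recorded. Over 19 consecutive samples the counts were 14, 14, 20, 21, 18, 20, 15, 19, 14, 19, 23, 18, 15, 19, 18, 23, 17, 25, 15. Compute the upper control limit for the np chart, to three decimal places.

p̄ = Σdᵢ / (k·n) = 347 / (19 × 120) = 0.15219
UCL = np̄ + 3·√(np̄(1−p̄)) = 18.2632 + 3 × √(18.2632×0.84781) = 18.2632 + 3 × 3.9349 = 30.0679

30.068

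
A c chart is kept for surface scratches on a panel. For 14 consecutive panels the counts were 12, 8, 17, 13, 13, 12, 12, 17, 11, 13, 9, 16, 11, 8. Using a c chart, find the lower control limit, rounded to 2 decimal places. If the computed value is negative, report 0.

c̄ = (12 + 8 + 17 + 13 + 13 + 12 + 12 + 17 + 11 + 13 + 9 + 16 + 11 + 8) / 14 = 172 / 14 = 12.2857
LCL = c̄ − 3√c̄ = 12.2857 − 3 × 3.5051 = 1.7704

1.77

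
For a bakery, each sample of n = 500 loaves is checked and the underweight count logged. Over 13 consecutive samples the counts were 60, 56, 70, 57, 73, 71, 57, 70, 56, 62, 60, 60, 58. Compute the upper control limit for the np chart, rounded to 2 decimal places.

p̄ = Σdᵢ / (k·n) = 810 / (13 × 500) = 0.12462
UCL = np̄ + 3·√(np̄(1−p̄)) = 62.3077 + 3 × √(62.3077×0.87538) = 62.3077 + 3 × 7.3853 = 84.4637

84.46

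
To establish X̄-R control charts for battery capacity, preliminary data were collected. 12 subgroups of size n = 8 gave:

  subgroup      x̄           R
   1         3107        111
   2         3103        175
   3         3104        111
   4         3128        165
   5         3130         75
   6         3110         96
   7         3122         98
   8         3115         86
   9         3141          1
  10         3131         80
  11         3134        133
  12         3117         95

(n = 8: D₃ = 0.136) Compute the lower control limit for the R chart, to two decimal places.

13.89

R̄ = (111 + 175 + 111 + 165 + 75 + 96 + 98 + 86 + 1 + 80 + 133 + 95) / 12 = 1226.0000 / 12 = 102.1667
LCL_R = D₃·R̄ = 0.136 × 102.1667 = 13.8947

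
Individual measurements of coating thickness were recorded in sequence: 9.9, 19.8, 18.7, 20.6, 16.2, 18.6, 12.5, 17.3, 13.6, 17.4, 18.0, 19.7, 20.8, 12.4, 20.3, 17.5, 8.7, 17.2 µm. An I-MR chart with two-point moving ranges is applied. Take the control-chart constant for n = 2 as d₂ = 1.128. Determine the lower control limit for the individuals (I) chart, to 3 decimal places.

X̄ = (9.9 + 19.8 + 18.7 + 20.6 + 16.2 + 18.6 + 12.5 + 17.3 + 13.6 + 17.4 + 18.0 + 19.7 + 20.8 + 12.4 + 20.3 + 17.5 + 8.7 + 17.2) / 18 = 16.6222
Moving ranges: 9.9, 1.1, 1.9, 4.4, 2.4, 6.1, 4.8, 3.7, 3.8, 0.6, 1.7, 1.1, 8.4, 7.9, 2.8, 8.8, 8.5; M̄R̄ = 77.9000 / 17 = 4.5824
LCL = X̄ − 3·M̄R̄/d₂ = 16.6222 − 3 × 4.5824 / 1.128 = 4.4351

4.435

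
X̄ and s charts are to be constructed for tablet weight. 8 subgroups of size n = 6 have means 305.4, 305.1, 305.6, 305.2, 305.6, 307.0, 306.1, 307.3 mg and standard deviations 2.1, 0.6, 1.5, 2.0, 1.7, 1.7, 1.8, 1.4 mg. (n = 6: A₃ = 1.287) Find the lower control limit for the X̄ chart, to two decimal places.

303.85

X̄̄ = (305.4 + 305.1 + 305.6 + 305.2 + 305.6 + 307.0 + 306.1 + 307.3) / 8 = 305.9125
s̄ = (2.1 + 0.6 + 1.5 + 2.0 + 1.7 + 1.7 + 1.8 + 1.4) / 8 = 1.6000
LCL = X̄̄ − A₃·s̄ = 305.9125 − 1.287 × 1.6000 = 303.8533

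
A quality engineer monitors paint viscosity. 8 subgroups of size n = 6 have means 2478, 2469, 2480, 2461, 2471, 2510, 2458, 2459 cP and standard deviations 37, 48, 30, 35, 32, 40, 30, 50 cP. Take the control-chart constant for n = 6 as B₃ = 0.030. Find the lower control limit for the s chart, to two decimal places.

1.13

s̄ = (37 + 48 + 30 + 35 + 32 + 40 + 30 + 50) / 8 = 37.7500
LCL_s = B₃·s̄ = 0.030 × 37.7500 = 1.1325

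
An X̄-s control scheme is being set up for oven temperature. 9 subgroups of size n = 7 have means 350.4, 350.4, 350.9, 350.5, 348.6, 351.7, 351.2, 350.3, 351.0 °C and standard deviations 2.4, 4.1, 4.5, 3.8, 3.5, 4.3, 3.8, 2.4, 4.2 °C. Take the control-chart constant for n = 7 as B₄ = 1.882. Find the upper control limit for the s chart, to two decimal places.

s̄ = (2.4 + 4.1 + 4.5 + 3.8 + 3.5 + 4.3 + 3.8 + 2.4 + 4.2) / 9 = 3.6667
UCL_s = B₄·s̄ = 1.882 × 3.6667 = 6.9007

6.90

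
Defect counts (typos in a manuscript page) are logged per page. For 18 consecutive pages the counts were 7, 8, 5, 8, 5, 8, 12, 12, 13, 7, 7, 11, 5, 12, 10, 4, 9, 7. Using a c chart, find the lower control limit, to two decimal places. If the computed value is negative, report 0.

0.00

c̄ = (7 + 8 + 5 + 8 + 5 + 8 + 12 + 12 + 13 + 7 + 7 + 11 + 5 + 12 + 10 + 4 + 9 + 7) / 18 = 150 / 18 = 8.3333
LCL = c̄ − 3√c̄ = 8.3333 − 3 × 2.8868 = -0.3269 → 0 (cannot be negative)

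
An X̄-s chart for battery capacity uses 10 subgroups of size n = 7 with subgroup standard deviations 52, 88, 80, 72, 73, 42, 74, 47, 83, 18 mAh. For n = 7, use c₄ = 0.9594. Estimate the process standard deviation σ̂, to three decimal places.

65.562

s̄ = (52 + 88 + 80 + 72 + 73 + 42 + 74 + 47 + 83 + 18) / 10 = 62.9000
σ̂ = s̄ / c₄ = 62.9000 / 0.9594 = 65.5618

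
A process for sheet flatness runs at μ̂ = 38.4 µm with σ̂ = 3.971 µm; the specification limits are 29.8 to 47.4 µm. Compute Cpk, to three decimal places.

Cpu = (USL − μ̂) / (3σ̂) = (47.4 − 38.4) / (3 × 3.971) = 0.7555; Cpl = (μ̂ − LSL) / (3σ̂) = (38.4 − 29.8) / (3 × 3.971) = 0.7219; Cpk = min(Cpu, Cpl) = 0.7219

0.722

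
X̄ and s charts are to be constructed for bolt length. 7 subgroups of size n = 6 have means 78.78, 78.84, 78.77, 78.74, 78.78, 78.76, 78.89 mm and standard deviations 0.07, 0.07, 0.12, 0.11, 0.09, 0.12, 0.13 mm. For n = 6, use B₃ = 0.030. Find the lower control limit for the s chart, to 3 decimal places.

0.003

s̄ = (0.07 + 0.07 + 0.12 + 0.11 + 0.09 + 0.12 + 0.13) / 7 = 0.1014
LCL_s = B₃·s̄ = 0.030 × 0.1014 = 0.0030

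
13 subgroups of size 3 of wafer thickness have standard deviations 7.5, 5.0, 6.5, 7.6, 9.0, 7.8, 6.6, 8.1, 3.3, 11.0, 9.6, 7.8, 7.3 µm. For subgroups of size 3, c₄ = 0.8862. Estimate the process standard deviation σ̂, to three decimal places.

s̄ = (7.5 + 5.0 + 6.5 + 7.6 + 9.0 + 7.8 + 6.6 + 8.1 + 3.3 + 11.0 + 9.6 + 7.8 + 7.3) / 13 = 7.4692
σ̂ = s̄ / c₄ = 7.4692 / 0.8862 = 8.4284

8.428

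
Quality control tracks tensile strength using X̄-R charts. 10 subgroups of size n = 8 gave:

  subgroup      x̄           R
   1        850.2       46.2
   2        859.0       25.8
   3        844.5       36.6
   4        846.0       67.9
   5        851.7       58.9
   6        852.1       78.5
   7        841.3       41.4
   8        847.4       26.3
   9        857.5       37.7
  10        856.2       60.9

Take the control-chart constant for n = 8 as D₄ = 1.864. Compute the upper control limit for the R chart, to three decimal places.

R̄ = (46.2 + 25.8 + 36.6 + 67.9 + 58.9 + 78.5 + 41.4 + 26.3 + 37.7 + 60.9) / 10 = 480.2000 / 10 = 48.0200
UCL_R = D₄·R̄ = 1.864 × 48.0200 = 89.5093

89.509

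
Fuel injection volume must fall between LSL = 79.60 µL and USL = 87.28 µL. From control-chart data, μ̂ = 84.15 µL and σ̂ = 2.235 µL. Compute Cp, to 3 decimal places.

0.573

Cp = (USL − LSL) / (6σ̂) = (87.28 − 79.60) / (6 × 2.235) = 7.6800 / 13.4100 = 0.5727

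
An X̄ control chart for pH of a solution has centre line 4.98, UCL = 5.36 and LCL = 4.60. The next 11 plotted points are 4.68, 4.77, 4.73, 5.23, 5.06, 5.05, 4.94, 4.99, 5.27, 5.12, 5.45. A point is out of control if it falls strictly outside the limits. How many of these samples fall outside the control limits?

1

Compare each point to [4.60, 5.36]: sample 11 = 5.45 > UCL.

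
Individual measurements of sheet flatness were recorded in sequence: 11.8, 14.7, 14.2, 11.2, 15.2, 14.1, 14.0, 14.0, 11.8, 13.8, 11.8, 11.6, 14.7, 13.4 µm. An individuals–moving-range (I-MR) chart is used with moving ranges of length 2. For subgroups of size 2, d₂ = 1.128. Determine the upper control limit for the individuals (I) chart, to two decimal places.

17.89

X̄ = (11.8 + 14.7 + 14.2 + 11.2 + 15.2 + 14.1 + 14.0 + 14.0 + 11.8 + 13.8 + 11.8 + 11.6 + 14.7 + 13.4) / 14 = 13.3071
Moving ranges: 2.9, 0.5, 3.0, 4.0, 1.1, 0.1, 0.0, 2.2, 2.0, 2.0, 0.2, 3.1, 1.3; M̄R̄ = 22.4000 / 13 = 1.7231
UCL = X̄ + 3·M̄R̄/d₂ = 13.3071 + 3 × 1.7231 / 1.128 = 17.8898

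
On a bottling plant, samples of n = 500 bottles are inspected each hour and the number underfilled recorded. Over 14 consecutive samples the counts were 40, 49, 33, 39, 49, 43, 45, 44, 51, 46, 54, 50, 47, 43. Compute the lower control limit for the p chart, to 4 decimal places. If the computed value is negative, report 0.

p̄ = Σdᵢ / (k·n) = 633 / (14 × 500) = 0.09043
LCL = p̄ − 3·√(p̄(1−p̄)/n) = 0.09043 − 3 × 0.01283 = 0.05195

0.0520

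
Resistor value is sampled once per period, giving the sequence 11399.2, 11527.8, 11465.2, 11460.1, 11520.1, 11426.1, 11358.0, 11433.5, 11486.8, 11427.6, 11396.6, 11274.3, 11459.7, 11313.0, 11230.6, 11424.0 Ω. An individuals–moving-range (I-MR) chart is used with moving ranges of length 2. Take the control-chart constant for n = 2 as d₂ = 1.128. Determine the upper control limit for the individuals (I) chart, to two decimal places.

11655.14

X̄ = (11399.2 + 11527.8 + 11465.2 + 11460.1 + 11520.1 + 11426.1 + 11358.0 + 11433.5 + 11486.8 + 11427.6 + 11396.6 + 11274.3 + 11459.7 + 11313.0 + 11230.6 + 11424.0) / 16 = 11412.6625
Moving ranges: 128.6, 62.6, 5.1, 60.0, 94.0, 68.1, 75.5, 53.3, 59.2, 31.0, 122.3, 185.4, 146.7, 82.4, 193.4; M̄R̄ = 1367.6000 / 15 = 91.1733
UCL = X̄ + 3·M̄R̄/d₂ = 11412.6625 + 3 × 91.1733 / 1.128 = 11655.1448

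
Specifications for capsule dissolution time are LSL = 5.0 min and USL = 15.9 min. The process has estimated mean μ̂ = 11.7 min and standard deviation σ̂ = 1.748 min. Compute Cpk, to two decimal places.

Cpu = (USL − μ̂) / (3σ̂) = (15.9 − 11.7) / (3 × 1.748) = 0.8009; Cpl = (μ̂ − LSL) / (3σ̂) = (11.7 − 5.0) / (3 × 1.748) = 1.2777; Cpk = min(Cpu, Cpl) = 0.8009

0.80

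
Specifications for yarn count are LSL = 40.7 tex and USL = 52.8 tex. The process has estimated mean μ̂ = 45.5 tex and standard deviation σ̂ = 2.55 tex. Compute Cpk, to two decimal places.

Cpu = (USL − μ̂) / (3σ̂) = (52.8 − 45.5) / (3 × 2.55) = 0.9542; Cpl = (μ̂ − LSL) / (3σ̂) = (45.5 − 40.7) / (3 × 2.55) = 0.6275; Cpk = min(Cpu, Cpl) = 0.6275

0.63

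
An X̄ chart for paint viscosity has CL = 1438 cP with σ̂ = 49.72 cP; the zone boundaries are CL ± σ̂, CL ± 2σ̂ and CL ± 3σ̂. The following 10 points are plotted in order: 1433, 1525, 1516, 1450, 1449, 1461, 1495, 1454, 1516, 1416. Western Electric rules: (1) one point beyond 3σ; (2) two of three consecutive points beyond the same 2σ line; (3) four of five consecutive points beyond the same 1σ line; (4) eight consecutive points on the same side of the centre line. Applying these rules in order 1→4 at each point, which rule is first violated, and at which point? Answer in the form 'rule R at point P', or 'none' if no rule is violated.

Zone of each point (C = within 1σ̂, B = 1σ̂–2σ̂, A = 2σ̂–3σ̂, * = beyond 3σ̂; sign = side of CL): 1:-C, 2:+B, 3:+B, 4:+C, 5:+C, 6:+C, 7:+B, 8:+C, 9:+B, 10:-C
Rule 4 (eight consecutive points on the same side of the centre line) is satisfied at point 9.

rule 4 at point 9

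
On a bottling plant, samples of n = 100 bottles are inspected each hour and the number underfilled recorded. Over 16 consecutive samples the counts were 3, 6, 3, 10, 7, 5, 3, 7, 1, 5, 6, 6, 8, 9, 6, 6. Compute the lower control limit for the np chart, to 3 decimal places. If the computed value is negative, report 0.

0.000

p̄ = Σdᵢ / (k·n) = 91 / (16 × 100) = 0.05688
LCL = np̄ − 3·√(np̄(1−p̄)) = 5.6875 − 3 × 2.3160 = -1.2606 → 0 (negative, so LCL = 0)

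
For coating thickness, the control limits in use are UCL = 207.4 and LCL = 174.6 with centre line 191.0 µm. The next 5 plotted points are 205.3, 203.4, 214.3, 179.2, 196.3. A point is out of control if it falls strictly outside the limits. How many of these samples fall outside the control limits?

Compare each point to [174.6, 207.4]: sample 3 = 214.3 > UCL.

1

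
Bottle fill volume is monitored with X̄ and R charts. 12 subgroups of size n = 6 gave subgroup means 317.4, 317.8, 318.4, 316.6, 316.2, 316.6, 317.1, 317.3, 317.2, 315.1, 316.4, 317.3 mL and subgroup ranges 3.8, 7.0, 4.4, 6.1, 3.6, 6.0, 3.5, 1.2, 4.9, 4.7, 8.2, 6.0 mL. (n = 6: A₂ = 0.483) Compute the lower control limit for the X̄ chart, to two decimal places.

X̄̄ = (317.4 + 317.8 + 318.4 + 316.6 + 316.2 + 316.6 + 317.1 + 317.3 + 317.2 + 315.1 + 316.4 + 317.3) / 12 = 3803.4000 / 12 = 316.9500
R̄ = (3.8 + 7.0 + 4.4 + 6.1 + 3.6 + 6.0 + 3.5 + 1.2 + 4.9 + 4.7 + 8.2 + 6.0) / 12 = 59.4000 / 12 = 4.9500
LCL = X̄̄ − A₂·R̄ = 316.9500 − 0.483 × 4.9500 = 314.5591

314.56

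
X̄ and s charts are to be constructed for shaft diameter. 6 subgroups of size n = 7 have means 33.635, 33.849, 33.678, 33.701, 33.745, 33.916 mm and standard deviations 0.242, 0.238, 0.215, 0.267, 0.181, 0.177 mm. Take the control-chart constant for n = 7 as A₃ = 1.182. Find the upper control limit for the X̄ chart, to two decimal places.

34.01

X̄̄ = (33.635 + 33.849 + 33.678 + 33.701 + 33.745 + 33.916) / 6 = 33.7540
s̄ = (0.242 + 0.238 + 0.215 + 0.267 + 0.181 + 0.177) / 6 = 0.2200
UCL = X̄̄ + A₃·s̄ = 33.7540 + 1.182 × 0.2200 = 34.0140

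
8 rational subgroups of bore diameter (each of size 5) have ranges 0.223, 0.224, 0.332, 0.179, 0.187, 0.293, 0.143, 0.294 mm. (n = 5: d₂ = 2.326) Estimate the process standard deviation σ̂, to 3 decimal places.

0.101

R̄ = (0.223 + 0.224 + 0.332 + 0.179 + 0.187 + 0.293 + 0.143 + 0.294) / 8 = 0.2344
σ̂ = R̄ / d₂ = 0.2344 / 2.326 = 0.1008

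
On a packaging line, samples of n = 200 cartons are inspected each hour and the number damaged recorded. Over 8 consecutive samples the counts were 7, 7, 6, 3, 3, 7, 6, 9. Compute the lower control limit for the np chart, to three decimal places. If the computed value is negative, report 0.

p̄ = Σdᵢ / (k·n) = 48 / (8 × 200) = 0.03000
LCL = np̄ − 3·√(np̄(1−p̄)) = 6.0000 − 3 × 2.4125 = -1.2374 → 0 (negative, so LCL = 0)

0.000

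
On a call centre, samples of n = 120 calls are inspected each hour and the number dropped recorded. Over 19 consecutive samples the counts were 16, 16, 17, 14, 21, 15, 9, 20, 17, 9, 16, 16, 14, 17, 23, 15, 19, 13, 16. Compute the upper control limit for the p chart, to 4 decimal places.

p̄ = Σdᵢ / (k·n) = 303 / (19 × 120) = 0.13289
UCL = p̄ + 3·√(p̄(1−p̄)/n) = 0.13289 + 3 × √(0.13289×0.86711/120) = 0.13289 + 3 × 0.03099 = 0.22586

0.2259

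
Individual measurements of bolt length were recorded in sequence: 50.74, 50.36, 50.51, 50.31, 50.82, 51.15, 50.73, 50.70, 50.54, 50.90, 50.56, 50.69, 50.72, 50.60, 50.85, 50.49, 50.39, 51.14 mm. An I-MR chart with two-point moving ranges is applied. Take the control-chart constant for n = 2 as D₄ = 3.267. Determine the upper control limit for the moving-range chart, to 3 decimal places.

Moving ranges: 0.38, 0.15, 0.20, 0.51, 0.33, 0.42, 0.03, 0.16, 0.36, 0.34, 0.13, 0.03, 0.12, 0.25, 0.36, 0.10, 0.75; M̄R̄ = 4.6200 / 17 = 0.2718
UCL_MR = D₄·M̄R̄ = 3.267 × 0.2718 = 0.8879

0.888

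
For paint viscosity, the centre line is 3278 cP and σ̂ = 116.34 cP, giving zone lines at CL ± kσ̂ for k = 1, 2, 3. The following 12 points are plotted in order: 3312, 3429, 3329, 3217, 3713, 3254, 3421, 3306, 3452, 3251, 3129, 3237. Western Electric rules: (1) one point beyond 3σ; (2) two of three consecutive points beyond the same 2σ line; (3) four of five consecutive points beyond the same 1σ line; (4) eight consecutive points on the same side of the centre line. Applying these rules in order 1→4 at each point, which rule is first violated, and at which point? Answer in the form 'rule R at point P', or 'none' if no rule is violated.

Zone of each point (C = within 1σ̂, B = 1σ̂–2σ̂, A = 2σ̂–3σ̂, * = beyond 3σ̂; sign = side of CL): 1:+C, 2:+B, 3:+C, 4:-C, 5:+*, 6:-C, 7:+B, 8:+C, 9:+B, 10:-C, 11:-B, 12:-C
Rule 1 (one point beyond the 3σ limits) is satisfied at point 5.

rule 1 at point 5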